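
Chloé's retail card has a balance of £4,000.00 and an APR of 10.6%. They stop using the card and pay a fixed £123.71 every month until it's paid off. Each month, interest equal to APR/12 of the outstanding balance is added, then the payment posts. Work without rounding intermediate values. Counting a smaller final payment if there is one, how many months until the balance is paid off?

Monthly rate r = 10.6%/12 = 0.883333% = 0.00883333.
Recurrence: B ← B·(1+r) − £123.71.
Month 1: interest £35.33; balance after payment £3,911.62.
Month 2: interest £34.55; balance after payment £3,822.47.
Closed form: n = −ln(1 − rB₀/P)/ln(1+r) = −ln(0.71439)/ln(1.00883) ≈ 38.243, so the balance reaches zero during payment 39.

39 payments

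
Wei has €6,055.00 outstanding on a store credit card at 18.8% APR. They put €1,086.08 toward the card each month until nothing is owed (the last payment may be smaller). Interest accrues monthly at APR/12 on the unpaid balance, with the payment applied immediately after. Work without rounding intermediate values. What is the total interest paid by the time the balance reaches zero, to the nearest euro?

Monthly rate r = 18.8%/12 = 1.56667% = 0.0156667.
Payoff takes n = ⌈−ln(1 − rB₀/P)/ln(1+r)⌉ = ⌈5.879⌉ = 6 payments; the last is €955.91.
Total paid = 5·€1,086.08 + €955.91 = €6,386.31.
Total interest = total paid − principal = €6,386.31 − €6,055.00 = €331.31.

€331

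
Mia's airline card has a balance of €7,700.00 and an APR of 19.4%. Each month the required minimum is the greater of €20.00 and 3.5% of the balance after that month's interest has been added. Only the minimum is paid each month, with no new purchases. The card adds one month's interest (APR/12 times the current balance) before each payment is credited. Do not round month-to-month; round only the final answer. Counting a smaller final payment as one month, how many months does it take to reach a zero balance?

172 months

Monthly rate r = 19.4%/12 = 1.61667% = 0.0161667.
While 3.5% of the post-interest balance exceeds €20.00, each month B ← (B·(1+r))·(1 − 0.035), i.e. B shrinks by the factor (1+r)·0.965 = 0.9806.
This holds for months 1–134. Entering month 135 the balance is €557.77; 3.5% of the post-interest balance is now below €20.00, so the flat €20.00 minimum applies from here.
From month 135 a fixed €20.00 at rate r clears €557.77 in 38 more payments. Total: 134 + 38 = 172 months.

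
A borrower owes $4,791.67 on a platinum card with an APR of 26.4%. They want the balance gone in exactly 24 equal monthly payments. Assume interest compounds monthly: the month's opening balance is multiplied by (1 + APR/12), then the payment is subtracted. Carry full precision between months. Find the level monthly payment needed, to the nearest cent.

Monthly rate r = 26.4%/12 = 2.2% = 0.022.
Level-payment amortization: P = B₀·r / (1 − (1+r)^(−n)) = 4791.67·0.022 / (1 − 1.022^(−24)).
Denominator 1 − (1+r)^(−24) = 0.406830925.
P = 105.417 / 0.406830925 ≈ 259.12.

$259.12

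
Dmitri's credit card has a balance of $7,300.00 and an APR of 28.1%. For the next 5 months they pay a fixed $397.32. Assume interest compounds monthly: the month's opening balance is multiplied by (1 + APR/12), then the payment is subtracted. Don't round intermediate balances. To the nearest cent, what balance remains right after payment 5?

$6,113.84

Monthly rate r = 28.1%/12 = 2.34167% = 0.0234167.
Each month: B ← B·(1+r) − $397.32.
Month 1: interest $170.94; balance after payment $7,073.62.
Month 2: interest $165.64; balance after payment $6,841.94.
Month 3: interest $160.22; balance after payment $6,604.84.
Month 4: interest $154.66; balance after payment $6,362.18.
Month 5: interest $148.98; balance after payment $6,113.84.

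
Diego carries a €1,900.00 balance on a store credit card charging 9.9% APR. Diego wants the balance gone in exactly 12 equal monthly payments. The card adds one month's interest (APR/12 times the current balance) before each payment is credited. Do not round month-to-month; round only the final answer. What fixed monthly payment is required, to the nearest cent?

€166.95

Monthly rate r = 9.9%/12 = 0.825% = 0.00825.
Level-payment amortization: P = B₀·r / (1 − (1+r)^(−n)) = 1900.00·0.00825 / (1 − 1.00825^(−12)).
Denominator 1 − (1+r)^(−12) = 0.0938893564.
P = 15.675 / 0.0938893564 ≈ 166.95.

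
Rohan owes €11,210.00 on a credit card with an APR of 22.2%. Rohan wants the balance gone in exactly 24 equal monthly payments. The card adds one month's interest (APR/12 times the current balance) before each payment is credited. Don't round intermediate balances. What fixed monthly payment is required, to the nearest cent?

Monthly rate r = 22.2%/12 = 1.85% = 0.0185.
Level-payment amortization: P = B₀·r / (1 − (1+r)^(−n)) = 11210.00·0.0185 / (1 − 1.0185^(−24)).
Denominator 1 − (1+r)^(−24) = 0.355926842.
P = 207.385 / 0.355926842 ≈ 582.66.

€582.66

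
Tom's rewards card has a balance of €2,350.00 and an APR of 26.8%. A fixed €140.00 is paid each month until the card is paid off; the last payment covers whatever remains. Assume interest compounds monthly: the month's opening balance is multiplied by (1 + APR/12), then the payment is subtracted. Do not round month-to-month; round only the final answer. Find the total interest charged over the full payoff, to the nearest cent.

€628.17

Monthly rate r = 26.8%/12 = 2.23333% = 0.0223333.
Payoff takes n = ⌈−ln(1 − rB₀/P)/ln(1+r)⌉ = ⌈21.270⌉ = 22 payments; the last is €38.17.
Total paid = 21·€140.00 + €38.17 = €2,978.17.
Total interest = total paid − principal = €2,978.17 − €2,350.00 = €628.17.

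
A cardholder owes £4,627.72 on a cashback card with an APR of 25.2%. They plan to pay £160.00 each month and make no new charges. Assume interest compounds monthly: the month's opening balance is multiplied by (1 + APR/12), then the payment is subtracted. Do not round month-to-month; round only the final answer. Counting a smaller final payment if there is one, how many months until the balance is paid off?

45 months

Monthly rate r = 25.2%/12 = 2.1% = 0.021.
Recurrence: B ← B·(1+r) − £160.00.
Month 1: interest £97.18; balance after payment £4,564.90.
Month 2: interest £95.86; balance after payment £4,500.77.
Closed form: n = −ln(1 − rB₀/P)/ln(1+r) = −ln(0.39261)/ln(1.021) ≈ 44.987, so the balance reaches zero during payment 45.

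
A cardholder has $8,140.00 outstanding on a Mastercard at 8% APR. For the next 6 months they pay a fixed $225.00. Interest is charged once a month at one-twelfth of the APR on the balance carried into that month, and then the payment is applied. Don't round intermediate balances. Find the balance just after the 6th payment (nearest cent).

Monthly rate r = 8%/12 = 0.666667% = 0.00666667.
Each month: B ← B·(1+r) − $225.00.
Month 1: interest $54.27; balance after payment $7,969.27.
Month 2: interest $53.13; balance after payment $7,797.40.
Month 3: interest $51.98; balance after payment $7,624.38.
Month 4: interest $50.83; balance after payment $7,450.21.
Month 5: interest $49.67; balance after payment $7,274.87.
Month 6: interest $48.50; balance after payment $7,098.37.

$7,098.37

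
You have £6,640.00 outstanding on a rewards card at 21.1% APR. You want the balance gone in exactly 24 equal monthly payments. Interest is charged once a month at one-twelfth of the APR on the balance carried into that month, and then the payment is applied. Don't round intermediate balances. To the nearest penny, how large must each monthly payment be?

£341.53

Monthly rate r = 21.1%/12 = 1.75833% = 0.0175833.
Level-payment amortization: P = B₀·r / (1 − (1+r)^(−n)) = 6640.00·0.0175833 / (1 − 1.01758^(−24)).
Denominator 1 − (1+r)^(−24) = 0.341856865.
P = 116.753 / 0.341856865 ≈ 341.53.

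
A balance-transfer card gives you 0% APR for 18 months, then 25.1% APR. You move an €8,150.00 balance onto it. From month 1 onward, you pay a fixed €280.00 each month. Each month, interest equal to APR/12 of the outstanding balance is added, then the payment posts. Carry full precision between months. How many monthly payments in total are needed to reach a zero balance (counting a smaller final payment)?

31 months

Promo months 1–18 at r₀ = 0%/12 = 0; months 19+ at r₁ = 25.1%/12 = 0.0209167.
After month 18 (no interest yet): B = €8,150.00 − 18·€280.00 = €3,110.00.
Then at r₁ with €280.00/mo: n₂ = −ln(1 − r₁·B/P)/ln(1+r₁) ≈ 12.77 → 13 more payments.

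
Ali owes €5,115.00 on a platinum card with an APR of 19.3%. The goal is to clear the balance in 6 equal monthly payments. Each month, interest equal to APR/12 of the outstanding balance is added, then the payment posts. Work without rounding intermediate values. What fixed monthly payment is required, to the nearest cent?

€901.13

Monthly rate r = 19.3%/12 = 1.60833% = 0.0160833.
Level-payment amortization: P = B₀·r / (1 − (1+r)^(−n)) = 5115.00·0.0160833 / (1 − 1.01608^(−6)).
Denominator 1 − (1+r)^(−6) = 0.0912926654.
P = 82.2663 / 0.0912926654 ≈ 901.13.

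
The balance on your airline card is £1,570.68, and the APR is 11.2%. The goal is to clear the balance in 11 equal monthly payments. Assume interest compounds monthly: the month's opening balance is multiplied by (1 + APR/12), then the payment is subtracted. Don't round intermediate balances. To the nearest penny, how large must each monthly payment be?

Monthly rate r = 11.2%/12 = 0.933333% = 0.00933333.
Level-payment amortization: P = B₀·r / (1 − (1+r)^(−n)) = 1570.68·0.00933333 / (1 − 1.00933^(−11)).
Denominator 1 − (1+r)^(−11) = 0.0971424735.
P = 14.6597 / 0.0971424735 ≈ 150.91.

£150.91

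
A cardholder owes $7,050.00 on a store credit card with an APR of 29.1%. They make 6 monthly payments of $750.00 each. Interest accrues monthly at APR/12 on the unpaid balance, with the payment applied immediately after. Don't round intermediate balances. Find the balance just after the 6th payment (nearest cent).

Monthly rate r = 29.1%/12 = 2.425% = 0.02425.
Each month: B ← B·(1+r) − $750.00.
Month 1: interest $170.96; balance after payment $6,470.96.
Month 2: interest $156.92; balance after payment $5,877.88.
Month 3: interest $142.54; balance after payment $5,270.42.
Month 4: interest $127.81; balance after payment $4,648.23.
Month 5: interest $112.72; balance after payment $4,010.95.
Month 6: interest $97.27; balance after payment $3,358.21.

$3,358.21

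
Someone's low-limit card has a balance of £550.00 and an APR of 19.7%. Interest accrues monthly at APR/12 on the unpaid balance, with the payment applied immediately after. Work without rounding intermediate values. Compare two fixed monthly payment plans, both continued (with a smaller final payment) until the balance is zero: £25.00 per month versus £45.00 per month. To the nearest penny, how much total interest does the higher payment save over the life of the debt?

£69.06

Monthly rate r = 19.7%/12 = 1.64167% = 0.0164167.
At £25.00/mo: n = ⌈−ln(1 − rB₀/P)/ln(1+r)⌉ = 28 payments (last £13.04); total interest = total paid − £550.00 = £138.04.
At £45.00/mo: 14 payments (last £33.98); total interest £68.98.
Interest saved = £138.04 − £68.98 = £69.06.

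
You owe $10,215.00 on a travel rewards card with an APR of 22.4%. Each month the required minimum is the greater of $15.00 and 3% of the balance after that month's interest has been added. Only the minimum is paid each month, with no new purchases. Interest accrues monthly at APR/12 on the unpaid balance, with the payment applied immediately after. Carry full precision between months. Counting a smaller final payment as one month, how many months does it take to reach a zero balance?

305 months

Monthly rate r = 22.4%/12 = 1.86667% = 0.0186667.
While 3% of the post-interest balance exceeds $15.00, each month B ← (B·(1+r))·(1 − 0.03), i.e. B shrinks by the factor (1+r)·0.97 = 0.98811.
This holds for months 1–254. Entering month 255 the balance is $489.12; 3% of the post-interest balance is now below $15.00, so the flat $15.00 minimum applies from here.
From month 255 a fixed $15.00 at rate r clears $489.12 in 51 more payments. Total: 254 + 51 = 305 months.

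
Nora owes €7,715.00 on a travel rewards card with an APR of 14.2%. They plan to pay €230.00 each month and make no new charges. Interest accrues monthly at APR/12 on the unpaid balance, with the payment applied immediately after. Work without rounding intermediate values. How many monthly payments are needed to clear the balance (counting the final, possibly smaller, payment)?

43 payments

Monthly rate r = 14.2%/12 = 1.18333% = 0.0118333.
Recurrence: B ← B·(1+r) − €230.00.
Month 1: interest €91.29; balance after payment €7,576.29.
Month 2: interest €89.65; balance after payment €7,435.95.
Closed form: n = −ln(1 − rB₀/P)/ln(1+r) = −ln(0.60307)/ln(1.01183) ≈ 42.990, so the balance reaches zero during payment 43.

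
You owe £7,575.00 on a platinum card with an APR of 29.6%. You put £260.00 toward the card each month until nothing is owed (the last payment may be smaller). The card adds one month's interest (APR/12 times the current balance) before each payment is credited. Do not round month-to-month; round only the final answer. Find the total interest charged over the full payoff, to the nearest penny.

£5,956.52

Monthly rate r = 29.6%/12 = 2.46667% = 0.0246667.
Payoff takes n = ⌈−ln(1 − rB₀/P)/ln(1+r)⌉ = ⌈52.044⌉ = 53 payments; the last is £11.52.
Total paid = 52·£260.00 + £11.52 = £13,531.52.
Total interest = total paid − principal = £13,531.52 − £7,575.00 = £5,956.52.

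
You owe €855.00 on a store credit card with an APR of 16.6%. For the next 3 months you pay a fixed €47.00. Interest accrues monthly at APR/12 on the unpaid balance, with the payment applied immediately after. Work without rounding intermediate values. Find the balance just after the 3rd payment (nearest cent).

Monthly rate r = 16.6%/12 = 1.38333% = 0.0138333.
Each month: B ← B·(1+r) − €47.00.
Month 1: interest €11.83; balance after payment €819.83.
Month 2: interest €11.34; balance after payment €784.17.
Month 3: interest €10.85; balance after payment €748.02.

€748.02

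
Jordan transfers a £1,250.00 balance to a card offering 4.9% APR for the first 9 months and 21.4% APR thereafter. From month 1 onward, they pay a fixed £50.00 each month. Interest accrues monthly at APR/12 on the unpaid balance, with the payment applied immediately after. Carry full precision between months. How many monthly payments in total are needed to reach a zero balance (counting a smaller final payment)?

Promo months 1–9 at r₀ = 4.9%/12 = 0.00408333; months 10+ at r₁ = 21.4%/12 = 0.0178333.
After month 9: iterate B ← B·(1+r₀) − £50.00 for 9 months → £839.27.
Then at r₁ with £50.00/mo: n₂ = −ln(1 − r₁·B/P)/ln(1+r₁) ≈ 20.13 → 21 more payments.

30 months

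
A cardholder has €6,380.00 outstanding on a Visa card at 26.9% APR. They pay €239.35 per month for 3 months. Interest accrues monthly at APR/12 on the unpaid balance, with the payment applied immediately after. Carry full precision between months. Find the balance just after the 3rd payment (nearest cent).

Monthly rate r = 26.9%/12 = 2.24167% = 0.0224167.
Each month: B ← B·(1+r) − €239.35.
Month 1: interest €143.02; balance after payment €6,283.67.
Month 2: interest €140.86; balance after payment €6,185.18.
Month 3: interest €138.65; balance after payment €6,084.48.

€6,084.48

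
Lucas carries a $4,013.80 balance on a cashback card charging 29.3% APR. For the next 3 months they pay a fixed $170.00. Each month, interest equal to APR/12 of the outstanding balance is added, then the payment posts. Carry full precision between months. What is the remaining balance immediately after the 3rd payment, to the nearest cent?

Monthly rate r = 29.3%/12 = 2.44167% = 0.0244167.
Each month: B ← B·(1+r) − $170.00.
Month 1: interest $98.00; balance after payment $3,941.80.
Month 2: interest $96.25; balance after payment $3,868.05.
Month 3: interest $94.44; balance after payment $3,792.49.

$3,792.49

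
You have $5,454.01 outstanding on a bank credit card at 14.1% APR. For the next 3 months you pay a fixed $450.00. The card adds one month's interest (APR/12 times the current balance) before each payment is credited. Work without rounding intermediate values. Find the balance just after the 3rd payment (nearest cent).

$4,282.61

Monthly rate r = 14.1%/12 = 1.175% = 0.01175.
Each month: B ← B·(1+r) − $450.00.
Month 1: interest $64.08; balance after payment $5,068.09.
Month 2: interest $59.55; balance after payment $4,677.64.
Month 3: interest $54.96; balance after payment $4,282.61.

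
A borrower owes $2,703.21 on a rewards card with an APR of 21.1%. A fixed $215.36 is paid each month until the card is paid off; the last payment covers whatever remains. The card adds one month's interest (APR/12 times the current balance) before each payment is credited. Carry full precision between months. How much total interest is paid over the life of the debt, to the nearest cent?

$378.21

Monthly rate r = 21.1%/12 = 1.75833% = 0.0175833.
Payoff takes n = ⌈−ln(1 − rB₀/P)/ln(1+r)⌉ = ⌈14.306⌉ = 15 payments; the last is $66.38.
Total paid = 14·$215.36 + $66.38 = $3,081.42.
Total interest = total paid − principal = $3,081.42 − $2,703.21 = $378.21.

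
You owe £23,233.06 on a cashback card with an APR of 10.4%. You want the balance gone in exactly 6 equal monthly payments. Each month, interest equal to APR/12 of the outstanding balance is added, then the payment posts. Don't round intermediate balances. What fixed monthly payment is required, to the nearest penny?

£3,990.48

Monthly rate r = 10.4%/12 = 0.866667% = 0.00866667.
Level-payment amortization: P = B₀·r / (1 − (1+r)^(−n)) = 23233.06·0.00866667 / (1 − 1.00867^(−6)).
Denominator 1 − (1+r)^(−6) = 0.0504584219.
P = 201.353 / 0.0504584219 ≈ 3990.48.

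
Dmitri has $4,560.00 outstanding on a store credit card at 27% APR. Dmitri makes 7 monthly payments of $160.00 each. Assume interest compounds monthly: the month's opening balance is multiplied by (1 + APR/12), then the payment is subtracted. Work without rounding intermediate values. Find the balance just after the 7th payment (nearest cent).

$4,130.04

Monthly rate r = 27%/12 = 2.25% = 0.0225.
Each month: B ← B·(1+r) − $160.00.
Month 1: interest $102.60; balance after payment $4,502.60.
Month 2: interest $101.31; balance after payment $4,443.91.
Month 3: interest $99.99; balance after payment $4,383.90.
Month 4: interest $98.64; balance after payment $4,322.53.
Month 5: interest $97.26; balance after payment $4,259.79.
Month 6: interest $95.85; balance after payment $4,195.64.
Month 7: interest $94.40; balance after payment $4,130.04.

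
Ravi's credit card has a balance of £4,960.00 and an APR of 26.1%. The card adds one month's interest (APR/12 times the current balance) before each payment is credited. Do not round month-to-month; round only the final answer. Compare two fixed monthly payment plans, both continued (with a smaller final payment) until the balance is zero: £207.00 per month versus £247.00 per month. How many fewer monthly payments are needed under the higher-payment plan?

8 fewer payments

Monthly rate r = 26.1%/12 = 2.175% = 0.02175.
At £207.00/mo: n = ⌈−ln(1 − rB₀/P)/ln(1+r)⌉ = 35 payments (last £46.71); total interest = total paid − £4,960.00 = £2,124.71.
At £247.00/mo: 27 payments (last £168.33); total interest £1,630.33.
Payments saved = 35 − 27 = 8.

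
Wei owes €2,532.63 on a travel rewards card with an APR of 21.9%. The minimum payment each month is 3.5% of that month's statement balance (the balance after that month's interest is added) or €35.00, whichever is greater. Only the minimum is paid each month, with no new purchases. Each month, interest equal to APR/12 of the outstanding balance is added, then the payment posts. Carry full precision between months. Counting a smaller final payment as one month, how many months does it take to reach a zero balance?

94 months

Monthly rate r = 21.9%/12 = 1.825% = 0.01825.
While 3.5% of the post-interest balance exceeds €35.00, each month B ← (B·(1+r))·(1 − 0.035), i.e. B shrinks by the factor (1+r)·0.965 = 0.98261.
This holds for months 1–55. Entering month 56 the balance is €965.09; 3.5% of the post-interest balance is now below €35.00, so the flat €35.00 minimum applies from here.
From month 56 a fixed €35.00 at rate r clears €965.09 in 39 more payments. Total: 55 + 39 = 94 months.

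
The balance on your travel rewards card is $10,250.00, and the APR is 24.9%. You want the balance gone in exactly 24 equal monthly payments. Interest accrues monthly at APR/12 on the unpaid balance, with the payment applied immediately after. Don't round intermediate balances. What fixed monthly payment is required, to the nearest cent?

$546.54

Monthly rate r = 24.9%/12 = 2.075% = 0.02075.
Level-payment amortization: P = B₀·r / (1 − (1+r)^(−n)) = 10250.00·0.02075 / (1 − 1.02075^(−24)).
Denominator 1 − (1+r)^(−24) = 0.389149866.
P = 212.687 / 0.389149866 ≈ 546.54.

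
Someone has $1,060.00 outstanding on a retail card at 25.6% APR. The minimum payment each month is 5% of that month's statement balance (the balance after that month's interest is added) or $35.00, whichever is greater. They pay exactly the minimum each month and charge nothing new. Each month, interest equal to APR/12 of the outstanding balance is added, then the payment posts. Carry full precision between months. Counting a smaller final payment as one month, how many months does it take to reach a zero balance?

41 months

Monthly rate r = 25.6%/12 = 2.13333% = 0.0213333.
While 5% of the post-interest balance exceeds $35.00, each month B ← (B·(1+r))·(1 − 0.05), i.e. B shrinks by the factor (1+r)·0.95 = 0.97027.
This holds for months 1–15. Entering month 16 the balance is $674.02; 5% of the post-interest balance is now below $35.00, so the flat $35.00 minimum applies from here.
From month 16 a fixed $35.00 at rate r clears $674.02 in 26 more payments. Total: 15 + 26 = 41 months.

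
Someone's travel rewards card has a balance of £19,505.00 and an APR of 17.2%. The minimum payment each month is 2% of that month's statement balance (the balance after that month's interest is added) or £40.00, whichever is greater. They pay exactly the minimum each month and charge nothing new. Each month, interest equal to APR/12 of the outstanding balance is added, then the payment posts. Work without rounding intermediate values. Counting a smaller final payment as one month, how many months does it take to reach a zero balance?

Monthly rate r = 17.2%/12 = 1.43333% = 0.0143333.
While 2% of the post-interest balance exceeds £40.00, each month B ← (B·(1+r))·(1 − 0.02), i.e. B shrinks by the factor (1+r)·0.98 = 0.99405.
This holds for months 1–384. Entering month 385 the balance is £1,969.46; 2% of the post-interest balance is now below £40.00, so the flat £40.00 minimum applies from here.
From month 385 a fixed £40.00 at rate r clears £1,969.46 in 86 more payments. Total: 384 + 86 = 470 months.

470 months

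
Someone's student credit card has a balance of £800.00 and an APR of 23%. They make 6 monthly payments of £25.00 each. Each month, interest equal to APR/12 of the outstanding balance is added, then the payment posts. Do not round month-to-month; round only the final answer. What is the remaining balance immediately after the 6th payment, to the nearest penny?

Monthly rate r = 23%/12 = 1.91667% = 0.0191667.
Each month: B ← B·(1+r) − £25.00.
Month 1: interest £15.33; balance after payment £790.33.
Month 2: interest £15.15; balance after payment £780.48.
Month 3: interest £14.96; balance after payment £770.44.
Month 4: interest £14.77; balance after payment £760.21.
Month 5: interest £14.57; balance after payment £749.78.
Month 6: interest £14.37; balance after payment £739.15.

£739.15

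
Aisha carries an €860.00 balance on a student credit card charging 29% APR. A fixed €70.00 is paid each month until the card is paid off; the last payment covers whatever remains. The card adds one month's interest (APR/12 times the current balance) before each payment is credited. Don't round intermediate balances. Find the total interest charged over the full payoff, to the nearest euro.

Monthly rate r = 29%/12 = 2.41667% = 0.0241667.
Payoff takes n = ⌈−ln(1 − rB₀/P)/ln(1+r)⌉ = ⌈14.752⌉ = 15 payments; the last is €52.78.
Total paid = 14·€70.00 + €52.78 = €1,032.78.
Total interest = total paid − principal = €1,032.78 − €860.00 = €172.78.

€173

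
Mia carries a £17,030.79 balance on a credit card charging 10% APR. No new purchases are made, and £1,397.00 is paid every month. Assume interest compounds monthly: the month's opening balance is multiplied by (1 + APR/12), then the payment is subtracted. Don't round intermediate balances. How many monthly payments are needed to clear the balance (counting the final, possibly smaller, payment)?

13 payments

Monthly rate r = 10%/12 = 0.833333% = 0.00833333.
Recurrence: B ← B·(1+r) − £1,397.00.
Month 1: interest £141.92; balance after payment £15,775.71.
Month 2: interest £131.46; balance after payment £14,510.18.
Closed form: n = −ln(1 − rB₀/P)/ln(1+r) = −ln(0.89841)/ln(1.00833) ≈ 12.909, so the balance reaches zero during payment 13.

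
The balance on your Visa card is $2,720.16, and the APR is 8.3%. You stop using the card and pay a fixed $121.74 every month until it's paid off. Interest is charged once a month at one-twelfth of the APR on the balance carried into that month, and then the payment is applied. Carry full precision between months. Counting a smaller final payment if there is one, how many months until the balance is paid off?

25 payments

Monthly rate r = 8.3%/12 = 0.691667% = 0.00691667.
Recurrence: B ← B·(1+r) − $121.74.
Month 1: interest $18.81; balance after payment $2,617.23.
Month 2: interest $18.10; balance after payment $2,513.60.
Closed form: n = −ln(1 − rB₀/P)/ln(1+r) = −ln(0.84545)/ln(1.00692) ≈ 24.356, so the balance reaches zero during payment 25.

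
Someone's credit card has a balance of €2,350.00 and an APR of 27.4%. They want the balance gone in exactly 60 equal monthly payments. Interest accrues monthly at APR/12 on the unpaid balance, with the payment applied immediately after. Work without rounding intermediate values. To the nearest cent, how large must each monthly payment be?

€72.32

Monthly rate r = 27.4%/12 = 2.28333% = 0.0228333.
Level-payment amortization: P = B₀·r / (1 − (1+r)^(−n)) = 2350.00·0.0228333 / (1 − 1.02283^(−60)).
Denominator 1 − (1+r)^(−60) = 0.741947764.
P = 53.6583 / 0.741947764 ≈ 72.32.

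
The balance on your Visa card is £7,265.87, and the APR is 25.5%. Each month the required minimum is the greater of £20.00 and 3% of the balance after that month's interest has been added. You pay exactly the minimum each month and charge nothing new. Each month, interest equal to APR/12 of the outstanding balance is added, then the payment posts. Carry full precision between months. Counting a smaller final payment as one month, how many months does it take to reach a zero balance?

312 months

Monthly rate r = 25.5%/12 = 2.125% = 0.02125.
While 3% of the post-interest balance exceeds £20.00, each month B ← (B·(1+r))·(1 − 0.03), i.e. B shrinks by the factor (1+r)·0.97 = 0.99061.
This holds for months 1–256. Entering month 257 the balance is £649.62; 3% of the post-interest balance is now below £20.00, so the flat £20.00 minimum applies from here.
From month 257 a fixed £20.00 at rate r clears £649.62 in 56 more payments. Total: 256 + 56 = 312 months.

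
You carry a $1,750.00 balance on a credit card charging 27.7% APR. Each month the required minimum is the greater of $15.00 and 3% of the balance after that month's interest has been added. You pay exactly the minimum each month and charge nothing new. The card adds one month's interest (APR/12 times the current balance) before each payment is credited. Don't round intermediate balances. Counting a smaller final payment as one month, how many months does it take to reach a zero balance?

229 months

Monthly rate r = 27.7%/12 = 2.30833% = 0.0230833.
While 3% of the post-interest balance exceeds $15.00, each month B ← (B·(1+r))·(1 − 0.03), i.e. B shrinks by the factor (1+r)·0.97 = 0.99239.
This holds for months 1–167. Entering month 168 the balance is $488.72; 3% of the post-interest balance is now below $15.00, so the flat $15.00 minimum applies from here.
From month 168 a fixed $15.00 at rate r clears $488.72 in 62 more payments. Total: 167 + 62 = 229 months.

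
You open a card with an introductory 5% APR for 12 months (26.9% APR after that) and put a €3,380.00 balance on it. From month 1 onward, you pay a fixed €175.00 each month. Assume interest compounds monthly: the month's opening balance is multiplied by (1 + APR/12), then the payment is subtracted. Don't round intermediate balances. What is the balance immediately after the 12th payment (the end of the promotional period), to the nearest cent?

€1,404.13

Promo months 1–12 at r₀ = 5%/12 = 0.00416667; months 13+ at r₁ = 26.9%/12 = 0.0224167.
After month 12: iterate B ← B·(1+r₀) − €175.00 for 12 months → €1,404.13.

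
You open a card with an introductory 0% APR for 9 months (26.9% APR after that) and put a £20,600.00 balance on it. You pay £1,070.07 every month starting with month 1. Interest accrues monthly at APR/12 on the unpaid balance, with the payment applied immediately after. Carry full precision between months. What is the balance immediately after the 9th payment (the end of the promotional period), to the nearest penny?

£10,969.37

Promo months 1–9 at r₀ = 0%/12 = 0; months 10+ at r₁ = 26.9%/12 = 0.0224167.
After month 9 (no interest yet): B = £20,600.00 − 9·£1,070.07 = £10,969.37.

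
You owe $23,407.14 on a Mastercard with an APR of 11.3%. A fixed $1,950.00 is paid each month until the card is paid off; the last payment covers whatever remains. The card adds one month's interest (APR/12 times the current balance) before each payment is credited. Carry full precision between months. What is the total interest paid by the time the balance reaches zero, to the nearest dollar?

$1,550

Monthly rate r = 11.3%/12 = 0.941667% = 0.00941667.
Payoff takes n = ⌈−ln(1 − rB₀/P)/ln(1+r)⌉ = ⌈12.798⌉ = 13 payments; the last is $1,557.27.
Total paid = 12·$1,950.00 + $1,557.27 = $24,957.27.
Total interest = total paid − principal = $24,957.27 − $23,407.14 = $1,550.13.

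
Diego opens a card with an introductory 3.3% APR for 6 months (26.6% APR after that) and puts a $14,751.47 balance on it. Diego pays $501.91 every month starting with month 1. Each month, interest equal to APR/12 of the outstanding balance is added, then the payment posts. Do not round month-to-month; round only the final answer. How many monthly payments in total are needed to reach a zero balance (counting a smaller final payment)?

Promo months 1–6 at r₀ = 3.3%/12 = 0.00275; months 7+ at r₁ = 26.6%/12 = 0.0221667.
After month 6: iterate B ← B·(1+r₀) − $501.91 for 6 months → $11,964.31.
Then at r₁ with $501.91/mo: n₂ = −ln(1 − r₁·B/P)/ln(1+r₁) ≈ 34.28 → 35 more payments.

41 months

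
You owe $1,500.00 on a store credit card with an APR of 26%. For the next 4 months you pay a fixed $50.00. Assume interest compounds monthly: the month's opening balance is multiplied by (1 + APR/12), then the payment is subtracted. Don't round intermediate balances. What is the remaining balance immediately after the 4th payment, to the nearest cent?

$1,427.69

Monthly rate r = 26%/12 = 2.16667% = 0.0216667.
Each month: B ← B·(1+r) − $50.00.
Month 1: interest $32.50; balance after payment $1,482.50.
Month 2: interest $32.12; balance after payment $1,464.62.
Month 3: interest $31.73; balance after payment $1,446.35.
Month 4: interest $31.34; balance after payment $1,427.69.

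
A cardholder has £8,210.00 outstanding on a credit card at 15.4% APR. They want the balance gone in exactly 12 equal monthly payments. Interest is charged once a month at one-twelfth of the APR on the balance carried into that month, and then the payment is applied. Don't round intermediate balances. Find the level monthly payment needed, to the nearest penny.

£742.57

Monthly rate r = 15.4%/12 = 1.28333% = 0.0128333.
Level-payment amortization: P = B₀·r / (1 − (1+r)^(−n)) = 8210.00·0.0128333 / (1 − 1.01283^(−12)).
Denominator 1 − (1+r)^(−12) = 0.141887618.
P = 105.362 / 0.141887618 ≈ 742.57.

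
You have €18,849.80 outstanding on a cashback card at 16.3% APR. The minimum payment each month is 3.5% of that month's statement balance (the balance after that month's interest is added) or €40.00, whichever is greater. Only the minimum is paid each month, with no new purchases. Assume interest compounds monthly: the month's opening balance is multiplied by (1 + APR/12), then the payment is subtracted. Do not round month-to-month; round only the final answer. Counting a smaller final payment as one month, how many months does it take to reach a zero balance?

Monthly rate r = 16.3%/12 = 1.35833% = 0.0135833.
While 3.5% of the post-interest balance exceeds €40.00, each month B ← (B·(1+r))·(1 − 0.035), i.e. B shrinks by the factor (1+r)·0.965 = 0.97811.
This holds for months 1–128. Entering month 129 the balance is €1,108.70; 3.5% of the post-interest balance is now below €40.00, so the flat €40.00 minimum applies from here.
From month 129 a fixed €40.00 at rate r clears €1,108.70 in 36 more payments. Total: 128 + 36 = 164 months.

164 months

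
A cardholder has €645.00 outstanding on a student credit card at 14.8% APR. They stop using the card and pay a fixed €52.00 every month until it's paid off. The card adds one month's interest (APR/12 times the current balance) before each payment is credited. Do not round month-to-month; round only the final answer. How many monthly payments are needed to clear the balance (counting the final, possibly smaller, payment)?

Monthly rate r = 14.8%/12 = 1.23333% = 0.0123333.
Recurrence: B ← B·(1+r) − €52.00.
Month 1: interest €7.96; balance after payment €600.96.
Month 2: interest €7.41; balance after payment €556.37.
Closed form: n = −ln(1 − rB₀/P)/ln(1+r) = −ln(0.84702)/ln(1.01233) ≈ 13.545, so the balance reaches zero during payment 14.

14 months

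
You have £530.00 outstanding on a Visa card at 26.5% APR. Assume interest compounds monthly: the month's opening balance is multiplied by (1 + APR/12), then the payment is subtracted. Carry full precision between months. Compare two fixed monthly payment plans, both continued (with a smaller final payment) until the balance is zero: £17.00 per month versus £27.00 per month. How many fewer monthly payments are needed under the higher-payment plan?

Monthly rate r = 26.5%/12 = 2.20833% = 0.0220833.
At £17.00/mo: n = ⌈−ln(1 − rB₀/P)/ln(1+r)⌉ = 54 payments (last £6.75); total interest = total paid − £530.00 = £377.75.
At £27.00/mo: 27 payments (last £0.42); total interest £172.42.
Payments saved = 54 − 27 = 27.

27 fewer payments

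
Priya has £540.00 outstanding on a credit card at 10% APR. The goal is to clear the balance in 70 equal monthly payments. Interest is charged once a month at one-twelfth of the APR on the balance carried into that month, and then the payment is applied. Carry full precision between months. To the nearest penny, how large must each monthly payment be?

Monthly rate r = 10%/12 = 0.833333% = 0.00833333.
Level-payment amortization: P = B₀·r / (1 − (1+r)^(−n)) = 540.00·0.00833333 / (1 − 1.00833^(−70)).
Denominator 1 − (1+r)^(−70) = 0.440614376.
P = 4.5 / 0.440614376 ≈ 10.21.

£10.21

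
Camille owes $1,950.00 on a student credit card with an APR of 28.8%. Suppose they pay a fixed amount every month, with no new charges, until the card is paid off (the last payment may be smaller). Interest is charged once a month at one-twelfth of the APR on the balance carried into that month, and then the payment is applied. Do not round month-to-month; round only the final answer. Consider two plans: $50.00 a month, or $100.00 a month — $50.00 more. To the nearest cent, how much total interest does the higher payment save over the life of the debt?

Monthly rate r = 28.8%/12 = 2.4% = 0.024.
At $50.00/mo: n = ⌈−ln(1 − rB₀/P)/ln(1+r)⌉ = 116 payments (last $45.32); total interest = total paid − $1,950.00 = $3,845.32.
At $100.00/mo: 27 payments (last $61.35); total interest $711.35.
Interest saved = $3,845.32 − $711.35 = $3,133.97.

$3,133.97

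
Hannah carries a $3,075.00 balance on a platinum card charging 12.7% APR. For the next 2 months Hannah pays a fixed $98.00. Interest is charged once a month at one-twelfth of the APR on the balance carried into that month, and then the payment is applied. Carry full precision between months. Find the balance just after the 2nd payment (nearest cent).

Monthly rate r = 12.7%/12 = 1.05833% = 0.0105833.
Each month: B ← B·(1+r) − $98.00.
Month 1: interest $32.54; balance after payment $3,009.54.
Month 2: interest $31.85; balance after payment $2,943.39.

$2,943.39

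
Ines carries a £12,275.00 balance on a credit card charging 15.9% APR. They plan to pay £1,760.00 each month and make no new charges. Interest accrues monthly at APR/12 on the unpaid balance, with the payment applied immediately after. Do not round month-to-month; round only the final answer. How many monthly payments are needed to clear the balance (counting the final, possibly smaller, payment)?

8 months

Monthly rate r = 15.9%/12 = 1.325% = 0.01325.
Recurrence: B ← B·(1+r) − £1,760.00.
Month 1: interest £162.64; balance after payment £10,677.64.
Month 2: interest £141.48; balance after payment £9,059.12.
Closed form: n = −ln(1 − rB₀/P)/ln(1+r) = −ln(0.90759)/ln(1.01325) ≈ 7.366, so the balance reaches zero during payment 8.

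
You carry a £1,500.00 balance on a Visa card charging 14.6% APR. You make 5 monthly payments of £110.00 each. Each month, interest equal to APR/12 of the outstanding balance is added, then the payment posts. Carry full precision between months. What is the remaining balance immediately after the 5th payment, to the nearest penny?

£1,029.95

Monthly rate r = 14.6%/12 = 1.21667% = 0.0121667.
Each month: B ← B·(1+r) − £110.00.
Month 1: interest £18.25; balance after payment £1,408.25.
Month 2: interest £17.13; balance after payment £1,315.38.
Month 3: interest £16.00; balance after payment £1,221.39.
Month 4: interest £14.86; balance after payment £1,126.25.
Month 5: interest £13.70; balance after payment £1,029.95.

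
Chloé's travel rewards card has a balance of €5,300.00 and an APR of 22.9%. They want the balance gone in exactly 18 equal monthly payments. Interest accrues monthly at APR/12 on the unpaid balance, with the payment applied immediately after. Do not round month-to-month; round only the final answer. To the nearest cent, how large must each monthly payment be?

Monthly rate r = 22.9%/12 = 1.90833% = 0.0190833.
Level-payment amortization: P = B₀·r / (1 − (1+r)^(−n)) = 5300.00·0.0190833 / (1 − 1.01908^(−18)).
Denominator 1 − (1+r)^(−18) = 0.288417238.
P = 101.142 / 0.288417238 ≈ 350.68.

€350.68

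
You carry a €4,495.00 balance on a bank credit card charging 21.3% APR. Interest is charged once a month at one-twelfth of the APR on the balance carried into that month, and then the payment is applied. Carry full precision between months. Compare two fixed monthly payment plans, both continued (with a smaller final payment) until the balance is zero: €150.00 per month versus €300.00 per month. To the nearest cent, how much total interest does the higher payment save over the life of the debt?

€1,199.25

Monthly rate r = 21.3%/12 = 1.775% = 0.01775.
At €150.00/mo: n = ⌈−ln(1 − rB₀/P)/ln(1+r)⌉ = 44 payments (last €21.78); total interest = total paid − €4,495.00 = €1,976.78.
At €300.00/mo: 18 payments (last €172.53); total interest €777.53.
Interest saved = €1,976.78 − €777.53 = €1,199.25.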